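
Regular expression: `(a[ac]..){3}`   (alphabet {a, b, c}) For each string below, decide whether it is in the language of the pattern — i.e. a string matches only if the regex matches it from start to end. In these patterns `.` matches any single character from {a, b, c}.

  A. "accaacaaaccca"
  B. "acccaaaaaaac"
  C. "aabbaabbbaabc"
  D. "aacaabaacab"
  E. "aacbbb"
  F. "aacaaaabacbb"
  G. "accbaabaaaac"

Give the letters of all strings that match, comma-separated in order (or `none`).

A → no match
B → match
C → no match
D → no match
E → no match
F → match
G → match

B, F, G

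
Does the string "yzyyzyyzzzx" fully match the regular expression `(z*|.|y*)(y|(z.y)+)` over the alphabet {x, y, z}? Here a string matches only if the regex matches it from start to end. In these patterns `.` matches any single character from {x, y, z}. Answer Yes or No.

No

Every match must end with "y", but "yzyyzyyzzzx" does not.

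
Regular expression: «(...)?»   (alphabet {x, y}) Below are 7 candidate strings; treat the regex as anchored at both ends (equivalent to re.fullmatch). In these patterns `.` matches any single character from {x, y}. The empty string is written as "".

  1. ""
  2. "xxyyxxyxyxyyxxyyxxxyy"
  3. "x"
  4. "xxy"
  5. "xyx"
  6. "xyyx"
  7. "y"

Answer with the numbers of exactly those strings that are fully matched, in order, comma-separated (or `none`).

1 → match
2 → no match
3 → no match
4 → match
5 → match
6 → no match
7 → no match

1, 4, 5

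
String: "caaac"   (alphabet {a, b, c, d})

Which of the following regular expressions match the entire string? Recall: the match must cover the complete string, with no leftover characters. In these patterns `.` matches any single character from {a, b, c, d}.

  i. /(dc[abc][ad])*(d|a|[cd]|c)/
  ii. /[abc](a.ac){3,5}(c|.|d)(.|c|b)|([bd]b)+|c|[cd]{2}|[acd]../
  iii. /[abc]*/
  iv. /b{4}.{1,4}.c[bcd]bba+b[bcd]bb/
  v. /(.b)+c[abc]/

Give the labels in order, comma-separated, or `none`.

i → no match
ii → no match
iii → match
iv → no match — must start with "b"
v → no match

iii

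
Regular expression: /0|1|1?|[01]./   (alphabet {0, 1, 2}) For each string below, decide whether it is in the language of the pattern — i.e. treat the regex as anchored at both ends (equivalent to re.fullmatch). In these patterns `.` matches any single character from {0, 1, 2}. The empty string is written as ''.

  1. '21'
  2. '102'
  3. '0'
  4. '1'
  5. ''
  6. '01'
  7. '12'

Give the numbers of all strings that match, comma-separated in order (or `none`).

3, 4, 5, 6, 7

1 → no match
2 → no match
3 → match
4 → match
5 → match
6 → match
7 → match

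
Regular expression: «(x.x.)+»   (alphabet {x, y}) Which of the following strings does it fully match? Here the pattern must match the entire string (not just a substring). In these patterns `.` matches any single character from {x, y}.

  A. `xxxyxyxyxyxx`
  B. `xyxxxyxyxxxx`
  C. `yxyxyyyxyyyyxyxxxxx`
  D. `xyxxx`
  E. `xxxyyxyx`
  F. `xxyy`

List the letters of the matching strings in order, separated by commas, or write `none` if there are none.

A, B

A → match
B → match
C → no match — must start with `x`
D → no match
E → no match
F → no match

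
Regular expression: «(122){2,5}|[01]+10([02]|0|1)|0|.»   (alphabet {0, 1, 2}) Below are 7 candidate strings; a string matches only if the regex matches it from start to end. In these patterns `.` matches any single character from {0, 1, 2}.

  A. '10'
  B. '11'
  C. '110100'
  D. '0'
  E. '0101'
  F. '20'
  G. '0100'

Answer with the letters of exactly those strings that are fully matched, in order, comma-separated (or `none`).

A. '10' → no match
B. '11' → no match
C. '110100' → match
D. '0' → match
E. '0101' → match
F. '20' → no match
G. '0100' → match

C, D, E, G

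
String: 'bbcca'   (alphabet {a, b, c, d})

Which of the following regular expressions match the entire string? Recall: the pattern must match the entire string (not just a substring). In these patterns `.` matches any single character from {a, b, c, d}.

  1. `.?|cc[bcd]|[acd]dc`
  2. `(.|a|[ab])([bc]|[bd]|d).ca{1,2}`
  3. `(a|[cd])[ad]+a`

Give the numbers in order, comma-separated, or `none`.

1 → no match
2 → match
3 → no match

2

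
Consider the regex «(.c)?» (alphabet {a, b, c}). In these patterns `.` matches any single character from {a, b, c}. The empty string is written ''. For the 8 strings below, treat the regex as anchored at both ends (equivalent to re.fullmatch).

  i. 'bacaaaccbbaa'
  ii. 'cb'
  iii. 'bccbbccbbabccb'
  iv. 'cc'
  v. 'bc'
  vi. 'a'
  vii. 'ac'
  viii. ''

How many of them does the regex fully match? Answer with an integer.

i → no match
ii → no match
iii → no match
iv → match
v → match
vi → no match
vii → match
viii → match
Total matched: 4

4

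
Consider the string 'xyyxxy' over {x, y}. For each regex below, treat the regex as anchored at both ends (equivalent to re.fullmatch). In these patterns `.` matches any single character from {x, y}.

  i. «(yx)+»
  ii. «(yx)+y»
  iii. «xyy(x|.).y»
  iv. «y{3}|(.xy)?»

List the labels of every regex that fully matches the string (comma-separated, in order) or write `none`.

iii

i → no match — must start with 'yx'
ii → no match — must start with 'yx'
iii → match
iv → no match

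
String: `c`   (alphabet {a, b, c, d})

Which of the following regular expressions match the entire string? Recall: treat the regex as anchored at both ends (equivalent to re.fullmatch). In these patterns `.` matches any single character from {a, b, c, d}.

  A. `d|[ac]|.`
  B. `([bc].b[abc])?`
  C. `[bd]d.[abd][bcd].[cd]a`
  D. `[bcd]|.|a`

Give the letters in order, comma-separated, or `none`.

A → match
B → no match
C → no match — must end with `a`
D → match

A, D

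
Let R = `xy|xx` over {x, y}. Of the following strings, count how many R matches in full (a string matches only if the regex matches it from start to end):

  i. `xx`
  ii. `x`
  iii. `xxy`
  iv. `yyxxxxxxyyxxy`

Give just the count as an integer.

1

i → match
ii → no match
iii → no match
iv → no match
Total matched: 1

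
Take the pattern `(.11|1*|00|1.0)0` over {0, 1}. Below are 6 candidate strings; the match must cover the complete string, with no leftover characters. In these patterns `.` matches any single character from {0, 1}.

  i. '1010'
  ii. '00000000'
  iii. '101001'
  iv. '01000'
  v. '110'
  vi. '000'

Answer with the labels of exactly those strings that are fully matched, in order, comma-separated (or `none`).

v, vi

i. '1010' → no match
ii. '00000000' → no match
iii. '101001' → no match — must end with '0'
iv. '01000' → no match
v. '110' → match
vi. '000' → match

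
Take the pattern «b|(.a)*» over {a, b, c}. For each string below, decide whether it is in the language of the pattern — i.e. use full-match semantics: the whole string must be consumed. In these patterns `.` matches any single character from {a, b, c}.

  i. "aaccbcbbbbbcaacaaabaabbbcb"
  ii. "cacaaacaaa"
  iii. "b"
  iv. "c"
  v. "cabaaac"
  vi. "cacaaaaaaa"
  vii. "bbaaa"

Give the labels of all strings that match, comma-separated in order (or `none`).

ii, iii, vi

i → no match
ii → match
iii → match
iv → no match
v → no match
vi → match
vii → no match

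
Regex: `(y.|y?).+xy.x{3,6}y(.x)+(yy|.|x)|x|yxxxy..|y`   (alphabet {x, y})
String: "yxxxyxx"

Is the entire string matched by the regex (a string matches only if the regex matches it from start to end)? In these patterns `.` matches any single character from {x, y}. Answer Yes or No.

Yes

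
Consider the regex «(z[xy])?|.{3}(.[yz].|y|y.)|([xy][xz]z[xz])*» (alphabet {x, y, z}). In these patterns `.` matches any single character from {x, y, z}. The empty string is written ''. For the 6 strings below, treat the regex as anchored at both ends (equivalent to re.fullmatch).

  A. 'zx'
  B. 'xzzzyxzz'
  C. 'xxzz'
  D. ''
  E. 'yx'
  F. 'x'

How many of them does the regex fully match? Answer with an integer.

A. 'zx' → match
B. 'xzzzyxzz' → match
C. 'xxzz' → match
D. '' → match
E. 'yx' → no match
F. 'x' → no match
Total matched: 4

4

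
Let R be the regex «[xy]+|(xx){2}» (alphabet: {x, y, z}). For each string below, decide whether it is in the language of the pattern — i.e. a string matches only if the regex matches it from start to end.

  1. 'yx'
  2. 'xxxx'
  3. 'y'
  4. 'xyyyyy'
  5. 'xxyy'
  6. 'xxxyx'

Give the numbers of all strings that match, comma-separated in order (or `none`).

1, 2, 3, 4, 5, 6

1 → match
2 → match
3 → match
4 → match
5 → match
6 → match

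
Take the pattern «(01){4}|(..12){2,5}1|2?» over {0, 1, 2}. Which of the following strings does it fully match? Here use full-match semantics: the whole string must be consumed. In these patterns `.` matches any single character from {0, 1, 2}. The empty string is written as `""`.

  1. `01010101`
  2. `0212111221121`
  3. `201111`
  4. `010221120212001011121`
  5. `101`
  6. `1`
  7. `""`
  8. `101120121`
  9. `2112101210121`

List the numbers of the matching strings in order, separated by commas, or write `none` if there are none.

1, 2, 7, 9

1. `01010101` → match
2 → match
3. `201111` → no match
4 → no match
5. `101` → no match
6. `1` → no match
7. `""` → match
8. `101120121` → no match
9 → match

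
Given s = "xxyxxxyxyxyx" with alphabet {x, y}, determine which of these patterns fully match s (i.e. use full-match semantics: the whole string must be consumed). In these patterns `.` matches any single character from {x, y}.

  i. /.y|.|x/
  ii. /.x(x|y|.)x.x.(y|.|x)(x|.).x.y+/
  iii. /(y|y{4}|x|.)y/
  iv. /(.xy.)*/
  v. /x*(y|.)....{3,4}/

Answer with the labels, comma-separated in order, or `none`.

i → no match
ii → no match — must end with "y"
iii → no match — must end with "y"
iv → match
v → no match

iv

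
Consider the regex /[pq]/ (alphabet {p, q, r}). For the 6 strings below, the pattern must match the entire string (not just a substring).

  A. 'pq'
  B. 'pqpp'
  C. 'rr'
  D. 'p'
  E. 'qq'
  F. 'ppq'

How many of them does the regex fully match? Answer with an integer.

1

A. 'pq' → no match
B. 'pqpp' → no match
C. 'rr' → no match
D. 'p' → match
E. 'qq' → no match
F. 'ppq' → no match
Total matched: 1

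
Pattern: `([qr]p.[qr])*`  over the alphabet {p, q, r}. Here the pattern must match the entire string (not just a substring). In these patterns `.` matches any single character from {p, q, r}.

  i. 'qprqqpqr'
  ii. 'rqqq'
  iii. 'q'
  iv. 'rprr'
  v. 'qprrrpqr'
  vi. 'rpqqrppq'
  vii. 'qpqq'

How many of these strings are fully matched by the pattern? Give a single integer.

i → match
ii → no match
iii → no match
iv → match
v → match
vi → match
vii → match
Total matched: 5

5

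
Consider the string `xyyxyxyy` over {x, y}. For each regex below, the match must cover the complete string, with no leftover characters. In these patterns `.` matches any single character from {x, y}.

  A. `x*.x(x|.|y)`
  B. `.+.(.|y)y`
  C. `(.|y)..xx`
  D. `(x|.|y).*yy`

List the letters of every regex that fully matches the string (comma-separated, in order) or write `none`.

A → no match
B → match
C → no match — must end with `xx`
D → match

B, D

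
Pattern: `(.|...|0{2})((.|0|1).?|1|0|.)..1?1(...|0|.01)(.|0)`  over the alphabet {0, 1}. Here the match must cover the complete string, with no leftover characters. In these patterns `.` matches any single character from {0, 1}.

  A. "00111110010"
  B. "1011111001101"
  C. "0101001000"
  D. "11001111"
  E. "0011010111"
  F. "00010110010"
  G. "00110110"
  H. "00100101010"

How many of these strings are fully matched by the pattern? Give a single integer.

A. "00111110010" → match
B → no match
C. "0101001000" → no match
D. "11001111" → no match
E. "0011010111" → match
F. "00010110010" → match
G. "00110110" → no match
H. "00100101010" → no match
Total matched: 3

3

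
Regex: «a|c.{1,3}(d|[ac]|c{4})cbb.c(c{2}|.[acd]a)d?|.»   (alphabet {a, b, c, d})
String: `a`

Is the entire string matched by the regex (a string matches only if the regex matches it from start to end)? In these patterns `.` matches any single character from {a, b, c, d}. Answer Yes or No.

Yes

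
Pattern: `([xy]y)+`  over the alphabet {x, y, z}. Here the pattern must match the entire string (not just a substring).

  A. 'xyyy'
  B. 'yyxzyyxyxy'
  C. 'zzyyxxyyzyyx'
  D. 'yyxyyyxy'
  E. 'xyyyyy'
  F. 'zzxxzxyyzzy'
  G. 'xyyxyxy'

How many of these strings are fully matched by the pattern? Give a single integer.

3

A → match
B → no match
C → no match — must end with 'y'
D → match
E → match
F → no match
G → no match
Total matched: 3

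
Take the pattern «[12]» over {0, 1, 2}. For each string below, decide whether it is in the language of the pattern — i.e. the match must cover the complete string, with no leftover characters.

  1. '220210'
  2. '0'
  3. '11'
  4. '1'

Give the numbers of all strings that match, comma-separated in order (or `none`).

1 → no match
2 → no match
3 → no match
4 → match

4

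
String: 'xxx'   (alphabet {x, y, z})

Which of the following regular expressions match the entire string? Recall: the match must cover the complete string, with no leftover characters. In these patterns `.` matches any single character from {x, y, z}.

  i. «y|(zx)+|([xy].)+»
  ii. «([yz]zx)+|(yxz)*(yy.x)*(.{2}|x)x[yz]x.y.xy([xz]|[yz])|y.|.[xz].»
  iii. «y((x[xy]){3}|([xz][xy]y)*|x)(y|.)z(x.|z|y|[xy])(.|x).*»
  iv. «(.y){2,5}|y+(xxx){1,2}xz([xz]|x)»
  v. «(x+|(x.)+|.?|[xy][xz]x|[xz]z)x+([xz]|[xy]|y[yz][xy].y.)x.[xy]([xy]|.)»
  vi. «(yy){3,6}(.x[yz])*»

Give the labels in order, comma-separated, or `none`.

ii

i → no match
ii → match
iii → no match — must start with 'y'
iv → no match
v → no match
vi → no match — must start with 'yy'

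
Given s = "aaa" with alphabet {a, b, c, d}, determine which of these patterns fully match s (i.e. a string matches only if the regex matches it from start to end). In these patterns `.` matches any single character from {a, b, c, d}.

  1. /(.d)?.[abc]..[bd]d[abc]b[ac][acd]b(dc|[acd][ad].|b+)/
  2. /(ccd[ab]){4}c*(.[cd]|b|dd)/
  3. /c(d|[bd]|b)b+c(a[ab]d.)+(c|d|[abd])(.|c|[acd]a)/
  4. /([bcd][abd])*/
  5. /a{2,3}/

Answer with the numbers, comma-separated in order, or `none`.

5

1 → no match
2 → no match — must start with "ccd"
3 → no match — must start with "c"
4 → no match
5 → match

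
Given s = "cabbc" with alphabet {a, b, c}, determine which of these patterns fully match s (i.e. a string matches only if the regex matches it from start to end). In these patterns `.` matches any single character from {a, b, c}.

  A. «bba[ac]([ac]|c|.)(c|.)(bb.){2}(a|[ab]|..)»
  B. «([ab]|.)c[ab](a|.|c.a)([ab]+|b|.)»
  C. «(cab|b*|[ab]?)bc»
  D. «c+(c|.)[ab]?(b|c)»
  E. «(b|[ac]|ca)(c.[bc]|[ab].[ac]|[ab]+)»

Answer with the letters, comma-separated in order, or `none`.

A → no match — must start with "bba"
B → no match
C → match
D → no match
E → match

C, E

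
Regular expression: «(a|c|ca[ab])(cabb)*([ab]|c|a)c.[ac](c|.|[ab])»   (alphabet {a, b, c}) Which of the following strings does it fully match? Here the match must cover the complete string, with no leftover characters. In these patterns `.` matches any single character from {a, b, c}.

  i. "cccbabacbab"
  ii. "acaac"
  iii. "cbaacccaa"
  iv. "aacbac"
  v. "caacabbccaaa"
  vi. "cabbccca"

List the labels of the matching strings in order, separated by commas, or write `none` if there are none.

iv, v, vi

i. "cccbabacbab" → no match
ii. "acaac" → no match
iii. "cbaacccaa" → no match
iv. "aacbac" → match
v. "caacabbccaaa" → match
vi. "cabbccca" → match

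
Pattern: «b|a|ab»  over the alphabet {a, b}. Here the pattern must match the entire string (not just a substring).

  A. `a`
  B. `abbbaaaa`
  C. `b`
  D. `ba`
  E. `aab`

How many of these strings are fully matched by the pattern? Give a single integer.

A → match
B → no match
C → match
D → no match
E → no match
Total matched: 2

2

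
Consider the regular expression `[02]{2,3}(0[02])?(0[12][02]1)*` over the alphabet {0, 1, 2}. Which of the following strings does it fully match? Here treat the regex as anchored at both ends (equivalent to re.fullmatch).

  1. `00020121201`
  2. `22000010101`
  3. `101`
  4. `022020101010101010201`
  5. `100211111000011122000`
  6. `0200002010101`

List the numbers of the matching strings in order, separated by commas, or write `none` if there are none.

1 → no match
2 → no match
3 → no match
4 → match
5 → no match
6 → match

4, 6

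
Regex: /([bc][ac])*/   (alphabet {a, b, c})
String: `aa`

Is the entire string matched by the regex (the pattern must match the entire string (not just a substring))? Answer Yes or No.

No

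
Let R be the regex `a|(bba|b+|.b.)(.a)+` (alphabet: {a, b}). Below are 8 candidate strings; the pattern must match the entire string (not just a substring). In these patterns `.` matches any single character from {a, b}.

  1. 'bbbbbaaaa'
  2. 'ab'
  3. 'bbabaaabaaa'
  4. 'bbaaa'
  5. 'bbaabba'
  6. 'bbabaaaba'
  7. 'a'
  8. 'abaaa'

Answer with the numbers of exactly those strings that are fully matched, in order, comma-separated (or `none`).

1, 3, 4, 6, 7, 8

1 → match
2 → no match — must end with 'a'
3 → match
4 → match
5 → no match
6 → match
7 → match
8 → match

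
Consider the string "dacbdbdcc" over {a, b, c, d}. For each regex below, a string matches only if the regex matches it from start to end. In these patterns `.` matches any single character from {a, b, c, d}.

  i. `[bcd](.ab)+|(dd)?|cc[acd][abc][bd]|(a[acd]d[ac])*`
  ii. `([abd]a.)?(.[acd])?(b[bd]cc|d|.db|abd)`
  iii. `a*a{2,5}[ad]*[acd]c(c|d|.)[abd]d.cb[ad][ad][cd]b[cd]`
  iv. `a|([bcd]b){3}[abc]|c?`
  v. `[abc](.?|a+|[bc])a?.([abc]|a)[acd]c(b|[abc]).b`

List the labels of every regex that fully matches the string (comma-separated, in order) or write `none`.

i → no match
ii → match
iii → no match
iv → no match
v → no match — must end with "b"

ii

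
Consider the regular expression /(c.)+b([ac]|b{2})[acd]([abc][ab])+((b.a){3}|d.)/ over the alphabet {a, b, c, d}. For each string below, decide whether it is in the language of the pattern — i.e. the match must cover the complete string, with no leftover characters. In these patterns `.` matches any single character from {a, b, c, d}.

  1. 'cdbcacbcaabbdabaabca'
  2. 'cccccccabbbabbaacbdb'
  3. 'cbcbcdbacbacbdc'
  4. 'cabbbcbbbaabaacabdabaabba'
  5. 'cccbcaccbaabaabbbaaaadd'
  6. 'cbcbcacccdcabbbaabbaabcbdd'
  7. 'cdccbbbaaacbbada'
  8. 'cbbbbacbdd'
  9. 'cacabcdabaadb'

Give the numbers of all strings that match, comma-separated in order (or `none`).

1 → match
2 → match
3 → match
4 → match
5 → match
6 → match
7 → match
8 → match
9 → match

1, 2, 3, 4, 5, 6, 7, 8, 9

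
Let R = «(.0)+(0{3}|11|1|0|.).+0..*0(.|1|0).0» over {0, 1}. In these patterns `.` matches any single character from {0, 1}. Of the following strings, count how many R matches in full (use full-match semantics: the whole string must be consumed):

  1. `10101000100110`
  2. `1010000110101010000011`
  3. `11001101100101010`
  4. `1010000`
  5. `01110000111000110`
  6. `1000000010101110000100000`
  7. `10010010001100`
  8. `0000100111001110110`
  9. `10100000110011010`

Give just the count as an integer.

3

1 → match
2 → no match — must end with `0`
3 → no match
4 → no match
5 → no match
6 → match
7 → no match
8 → match
9 → no match
Total matched: 3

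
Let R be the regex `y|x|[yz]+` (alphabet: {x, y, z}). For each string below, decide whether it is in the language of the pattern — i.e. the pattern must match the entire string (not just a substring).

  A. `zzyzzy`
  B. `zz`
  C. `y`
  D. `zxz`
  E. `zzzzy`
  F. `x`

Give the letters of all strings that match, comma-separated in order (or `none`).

A, B, C, E, F

A → match
B → match
C → match
D → no match
E → match
F → match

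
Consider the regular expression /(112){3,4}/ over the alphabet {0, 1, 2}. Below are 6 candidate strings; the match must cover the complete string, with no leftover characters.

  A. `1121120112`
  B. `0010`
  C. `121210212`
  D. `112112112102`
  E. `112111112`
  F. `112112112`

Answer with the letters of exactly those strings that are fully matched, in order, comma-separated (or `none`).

F

A → no match
B → no match — must start with `112`
C → no match — must start with `112`
D → no match — must end with `112`
E → no match
F → match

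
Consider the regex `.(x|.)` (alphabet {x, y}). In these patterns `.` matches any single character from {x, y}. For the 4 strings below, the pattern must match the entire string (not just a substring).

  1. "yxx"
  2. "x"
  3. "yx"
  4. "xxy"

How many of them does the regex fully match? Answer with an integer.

1

1 → no match
2 → no match
3 → match
4 → no match
Total matched: 1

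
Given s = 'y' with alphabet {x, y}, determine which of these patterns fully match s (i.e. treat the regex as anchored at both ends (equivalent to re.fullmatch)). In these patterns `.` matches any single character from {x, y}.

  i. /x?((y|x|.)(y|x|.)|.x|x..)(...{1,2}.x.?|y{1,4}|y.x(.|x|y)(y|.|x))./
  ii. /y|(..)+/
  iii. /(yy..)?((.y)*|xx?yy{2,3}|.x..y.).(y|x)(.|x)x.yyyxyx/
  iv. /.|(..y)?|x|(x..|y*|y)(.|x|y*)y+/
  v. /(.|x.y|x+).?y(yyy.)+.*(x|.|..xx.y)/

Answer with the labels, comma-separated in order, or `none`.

i → no match
ii → match
iii → no match — must end with 'yyyxyx'
iv → match
v → no match

ii, iv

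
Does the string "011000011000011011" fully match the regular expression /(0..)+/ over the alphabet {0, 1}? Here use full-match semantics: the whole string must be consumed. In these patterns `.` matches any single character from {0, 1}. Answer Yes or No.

Yes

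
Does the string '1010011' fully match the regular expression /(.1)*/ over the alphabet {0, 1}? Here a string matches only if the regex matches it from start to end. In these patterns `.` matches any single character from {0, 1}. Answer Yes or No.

No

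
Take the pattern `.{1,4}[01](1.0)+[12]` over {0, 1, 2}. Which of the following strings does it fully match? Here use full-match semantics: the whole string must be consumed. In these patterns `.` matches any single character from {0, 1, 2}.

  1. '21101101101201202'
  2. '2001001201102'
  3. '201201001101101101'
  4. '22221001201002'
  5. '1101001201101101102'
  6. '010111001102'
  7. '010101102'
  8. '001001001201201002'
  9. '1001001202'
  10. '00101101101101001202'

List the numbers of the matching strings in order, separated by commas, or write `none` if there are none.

1, 2, 3, 5, 6, 7, 8, 9, 10

1 → match
2 → match
3 → match
4 → no match
5 → match
6. '010111001102' → match
7. '010101102' → match
8 → match
9. '1001001202' → match
10 → match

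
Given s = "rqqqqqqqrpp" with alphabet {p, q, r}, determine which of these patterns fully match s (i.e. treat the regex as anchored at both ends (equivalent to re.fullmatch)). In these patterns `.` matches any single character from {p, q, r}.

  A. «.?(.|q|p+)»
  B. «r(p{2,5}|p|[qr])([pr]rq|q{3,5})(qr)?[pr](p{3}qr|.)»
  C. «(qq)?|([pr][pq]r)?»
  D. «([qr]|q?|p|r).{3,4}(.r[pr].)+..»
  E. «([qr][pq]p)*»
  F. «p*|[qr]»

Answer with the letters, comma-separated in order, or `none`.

A → no match
B → match
C → no match
D → no match
E → no match
F → no match

B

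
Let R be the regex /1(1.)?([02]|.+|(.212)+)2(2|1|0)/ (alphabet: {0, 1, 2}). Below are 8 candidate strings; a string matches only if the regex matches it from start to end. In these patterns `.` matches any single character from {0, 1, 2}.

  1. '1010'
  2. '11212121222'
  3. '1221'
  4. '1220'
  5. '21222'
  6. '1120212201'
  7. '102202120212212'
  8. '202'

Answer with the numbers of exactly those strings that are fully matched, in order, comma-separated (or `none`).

2, 3, 4

1 → no match
2 → match
3 → match
4 → match
5 → no match — must start with '1'
6 → no match
7 → no match
8 → no match — must start with '1'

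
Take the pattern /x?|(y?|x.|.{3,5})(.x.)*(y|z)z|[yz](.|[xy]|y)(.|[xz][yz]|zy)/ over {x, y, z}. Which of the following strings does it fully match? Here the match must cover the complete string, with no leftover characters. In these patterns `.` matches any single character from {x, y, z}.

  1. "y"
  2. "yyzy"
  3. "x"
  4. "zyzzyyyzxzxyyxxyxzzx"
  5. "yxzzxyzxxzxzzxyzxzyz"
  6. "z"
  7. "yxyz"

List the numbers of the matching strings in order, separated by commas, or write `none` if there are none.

2, 3, 5

1 → no match
2 → match
3 → match
4 → no match
5 → match
6 → no match
7 → no match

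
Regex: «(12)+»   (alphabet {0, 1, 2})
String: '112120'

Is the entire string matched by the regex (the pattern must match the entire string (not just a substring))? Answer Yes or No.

No

Every match must start with '12', but '112120' does not.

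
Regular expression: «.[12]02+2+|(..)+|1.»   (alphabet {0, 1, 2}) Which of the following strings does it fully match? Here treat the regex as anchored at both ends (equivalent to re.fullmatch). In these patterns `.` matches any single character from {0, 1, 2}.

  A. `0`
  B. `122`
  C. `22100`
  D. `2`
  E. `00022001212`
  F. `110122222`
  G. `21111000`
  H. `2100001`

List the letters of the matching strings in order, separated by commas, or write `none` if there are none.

G

A → no match
B → no match
C → no match
D → no match
E → no match
F → no match
G → match
H → no match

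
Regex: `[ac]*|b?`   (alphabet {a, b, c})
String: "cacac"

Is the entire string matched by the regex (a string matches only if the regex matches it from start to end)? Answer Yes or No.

Yes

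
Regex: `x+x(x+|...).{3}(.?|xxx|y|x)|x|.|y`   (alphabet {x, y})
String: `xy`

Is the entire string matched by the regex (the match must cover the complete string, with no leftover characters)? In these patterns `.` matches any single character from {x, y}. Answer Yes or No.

No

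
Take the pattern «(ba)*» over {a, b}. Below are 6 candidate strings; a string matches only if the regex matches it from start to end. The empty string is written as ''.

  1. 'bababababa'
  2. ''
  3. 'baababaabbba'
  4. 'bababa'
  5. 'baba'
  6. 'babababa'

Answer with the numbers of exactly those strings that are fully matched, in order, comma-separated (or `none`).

1, 2, 4, 5, 6

1. 'bababababa' → match
2. '' → match
3. 'baababaabbba' → no match
4. 'bababa' → match
5. 'baba' → match
6. 'babababa' → match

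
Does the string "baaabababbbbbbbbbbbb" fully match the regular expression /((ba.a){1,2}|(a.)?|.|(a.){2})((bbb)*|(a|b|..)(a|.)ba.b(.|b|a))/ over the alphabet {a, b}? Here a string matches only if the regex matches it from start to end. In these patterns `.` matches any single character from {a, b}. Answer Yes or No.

Yes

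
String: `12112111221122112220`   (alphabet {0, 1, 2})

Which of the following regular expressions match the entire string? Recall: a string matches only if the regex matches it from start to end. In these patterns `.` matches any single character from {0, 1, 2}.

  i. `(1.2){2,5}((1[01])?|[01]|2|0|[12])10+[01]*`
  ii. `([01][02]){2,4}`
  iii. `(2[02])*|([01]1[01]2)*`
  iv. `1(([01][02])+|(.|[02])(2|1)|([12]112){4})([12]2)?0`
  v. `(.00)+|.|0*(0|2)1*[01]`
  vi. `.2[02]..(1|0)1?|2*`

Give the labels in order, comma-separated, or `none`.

iv

i → no match
ii → no match
iii → no match
iv → match
v → no match
vi → no match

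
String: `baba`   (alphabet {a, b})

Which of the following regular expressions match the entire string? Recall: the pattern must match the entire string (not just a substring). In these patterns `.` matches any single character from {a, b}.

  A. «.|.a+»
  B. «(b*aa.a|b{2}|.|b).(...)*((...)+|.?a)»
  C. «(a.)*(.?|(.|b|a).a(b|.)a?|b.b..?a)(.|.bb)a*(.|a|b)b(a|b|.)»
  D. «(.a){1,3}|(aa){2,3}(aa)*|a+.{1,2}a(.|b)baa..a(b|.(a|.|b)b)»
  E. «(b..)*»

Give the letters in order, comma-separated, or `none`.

A → no match
B → match
C → match
D → match
E → no match

B, C, D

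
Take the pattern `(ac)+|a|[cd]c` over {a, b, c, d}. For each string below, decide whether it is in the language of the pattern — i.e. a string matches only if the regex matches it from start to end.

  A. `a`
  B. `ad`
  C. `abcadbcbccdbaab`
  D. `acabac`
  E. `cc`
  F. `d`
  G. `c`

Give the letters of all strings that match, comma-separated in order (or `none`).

A, E

A → match
B → no match
C → no match
D → no match
E → match
F → no match
G → no match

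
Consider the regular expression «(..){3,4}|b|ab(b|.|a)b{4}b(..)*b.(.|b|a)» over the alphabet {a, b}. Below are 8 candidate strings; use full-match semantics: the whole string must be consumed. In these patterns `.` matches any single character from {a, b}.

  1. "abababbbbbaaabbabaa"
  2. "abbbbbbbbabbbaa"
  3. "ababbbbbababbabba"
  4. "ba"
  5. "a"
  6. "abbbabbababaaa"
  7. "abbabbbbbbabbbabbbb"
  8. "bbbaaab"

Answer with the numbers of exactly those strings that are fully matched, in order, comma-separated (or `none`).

1 → no match
2 → match
3 → match
4 → no match
5 → no match
6 → no match
7 → no match
8 → no match

2, 3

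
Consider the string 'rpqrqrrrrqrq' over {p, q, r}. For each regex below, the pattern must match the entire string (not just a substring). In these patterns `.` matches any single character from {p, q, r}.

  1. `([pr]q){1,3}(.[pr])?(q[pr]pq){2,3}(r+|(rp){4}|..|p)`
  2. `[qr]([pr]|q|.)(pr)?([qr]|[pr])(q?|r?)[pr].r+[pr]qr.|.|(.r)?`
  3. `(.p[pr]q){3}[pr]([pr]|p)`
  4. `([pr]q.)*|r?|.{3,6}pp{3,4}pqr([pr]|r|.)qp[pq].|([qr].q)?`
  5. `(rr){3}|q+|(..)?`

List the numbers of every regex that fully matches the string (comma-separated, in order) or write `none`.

1 → no match
2 → match
3 → no match
4 → no match
5 → no match

2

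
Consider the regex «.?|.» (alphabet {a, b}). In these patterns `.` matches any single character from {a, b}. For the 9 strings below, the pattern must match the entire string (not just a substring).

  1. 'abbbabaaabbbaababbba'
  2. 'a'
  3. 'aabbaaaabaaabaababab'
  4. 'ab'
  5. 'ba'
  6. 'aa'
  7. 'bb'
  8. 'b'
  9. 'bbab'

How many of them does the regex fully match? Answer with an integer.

2

1 → no match
2 → match
3 → no match
4 → no match
5 → no match
6 → no match
7 → no match
8 → match
9 → no match
Total matched: 2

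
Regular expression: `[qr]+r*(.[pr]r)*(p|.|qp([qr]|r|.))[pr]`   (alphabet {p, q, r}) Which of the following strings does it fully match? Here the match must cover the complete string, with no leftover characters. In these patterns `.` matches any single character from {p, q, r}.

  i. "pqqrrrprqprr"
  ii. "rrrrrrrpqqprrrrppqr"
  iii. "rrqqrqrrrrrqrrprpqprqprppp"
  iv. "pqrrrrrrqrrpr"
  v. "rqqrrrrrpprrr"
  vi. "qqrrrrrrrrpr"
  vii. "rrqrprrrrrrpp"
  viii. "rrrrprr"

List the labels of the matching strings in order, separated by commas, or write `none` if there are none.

i → no match
ii → no match
iii → no match
iv → no match
v → match
vi → match
vii → no match
viii → no match

v, vi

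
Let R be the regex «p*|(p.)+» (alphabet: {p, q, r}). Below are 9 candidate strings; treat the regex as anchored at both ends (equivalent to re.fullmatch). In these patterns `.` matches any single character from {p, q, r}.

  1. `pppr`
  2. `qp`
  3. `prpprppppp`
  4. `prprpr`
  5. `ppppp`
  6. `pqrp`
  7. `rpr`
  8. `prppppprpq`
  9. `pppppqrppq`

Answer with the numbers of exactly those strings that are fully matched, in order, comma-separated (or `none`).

1 → match
2 → no match
3 → no match
4 → match
5 → match
6 → no match
7 → no match
8 → match
9 → no match

1, 4, 5, 8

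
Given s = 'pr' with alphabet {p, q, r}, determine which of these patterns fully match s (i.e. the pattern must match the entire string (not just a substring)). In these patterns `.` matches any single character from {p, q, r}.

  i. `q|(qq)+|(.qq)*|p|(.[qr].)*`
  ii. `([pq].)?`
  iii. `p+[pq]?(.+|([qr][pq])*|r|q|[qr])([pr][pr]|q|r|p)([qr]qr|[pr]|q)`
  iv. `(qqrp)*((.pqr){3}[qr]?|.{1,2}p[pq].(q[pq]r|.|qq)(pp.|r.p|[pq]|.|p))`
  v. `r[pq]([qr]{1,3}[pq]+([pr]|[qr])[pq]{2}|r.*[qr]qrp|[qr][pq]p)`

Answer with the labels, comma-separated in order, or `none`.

i → no match
ii → match
iii → no match
iv → no match
v → no match — must start with 'r'

ii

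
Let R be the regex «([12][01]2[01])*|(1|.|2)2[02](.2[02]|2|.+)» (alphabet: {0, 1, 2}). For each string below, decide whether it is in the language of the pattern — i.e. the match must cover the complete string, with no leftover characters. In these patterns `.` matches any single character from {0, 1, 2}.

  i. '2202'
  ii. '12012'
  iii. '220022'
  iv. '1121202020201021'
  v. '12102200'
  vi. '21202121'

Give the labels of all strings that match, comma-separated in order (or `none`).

i → match
ii → match
iii → match
iv → match
v → no match
vi → match

i, ii, iii, iv, vi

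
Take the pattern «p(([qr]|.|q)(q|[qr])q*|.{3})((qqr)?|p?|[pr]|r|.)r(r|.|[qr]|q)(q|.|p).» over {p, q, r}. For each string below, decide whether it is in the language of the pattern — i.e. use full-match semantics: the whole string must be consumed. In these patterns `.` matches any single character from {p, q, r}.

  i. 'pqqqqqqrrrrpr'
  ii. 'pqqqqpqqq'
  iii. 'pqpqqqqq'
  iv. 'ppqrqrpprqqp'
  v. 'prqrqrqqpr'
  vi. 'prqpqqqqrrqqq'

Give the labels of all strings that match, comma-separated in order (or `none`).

none

i → no match
ii → no match
iii → no match
iv → no match
v → no match
vi → no match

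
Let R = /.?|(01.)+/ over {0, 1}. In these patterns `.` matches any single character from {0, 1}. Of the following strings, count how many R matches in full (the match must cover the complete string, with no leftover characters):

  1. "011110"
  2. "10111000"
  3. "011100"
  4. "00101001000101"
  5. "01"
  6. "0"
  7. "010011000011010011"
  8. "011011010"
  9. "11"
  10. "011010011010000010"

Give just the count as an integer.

2

1 → no match
2 → no match
3 → no match
4 → no match
5 → no match
6 → match
7 → no match
8 → match
9 → no match
10 → no match
Total matched: 2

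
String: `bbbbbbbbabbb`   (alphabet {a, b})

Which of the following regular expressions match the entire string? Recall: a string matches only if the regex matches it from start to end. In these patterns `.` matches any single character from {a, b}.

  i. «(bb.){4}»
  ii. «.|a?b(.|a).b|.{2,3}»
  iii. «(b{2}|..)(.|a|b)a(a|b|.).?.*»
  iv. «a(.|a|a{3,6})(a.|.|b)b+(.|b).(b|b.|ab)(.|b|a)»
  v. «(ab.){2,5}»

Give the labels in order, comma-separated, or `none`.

i → match
ii → no match
iii → no match
iv → no match — must start with `a`
v → no match — must start with `ab`

i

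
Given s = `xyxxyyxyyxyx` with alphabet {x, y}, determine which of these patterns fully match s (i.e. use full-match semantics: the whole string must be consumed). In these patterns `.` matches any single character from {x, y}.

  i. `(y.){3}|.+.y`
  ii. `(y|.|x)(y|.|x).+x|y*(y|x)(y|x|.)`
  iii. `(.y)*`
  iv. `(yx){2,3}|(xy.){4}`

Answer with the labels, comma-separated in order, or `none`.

i → no match
ii → match
iii → no match
iv → match

ii, iv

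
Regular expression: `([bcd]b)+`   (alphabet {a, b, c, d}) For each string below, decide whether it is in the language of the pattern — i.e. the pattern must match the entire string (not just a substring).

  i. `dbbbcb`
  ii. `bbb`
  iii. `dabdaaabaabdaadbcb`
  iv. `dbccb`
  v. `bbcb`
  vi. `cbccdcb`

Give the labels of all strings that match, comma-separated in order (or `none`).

i → match
ii → no match
iii → no match
iv → no match
v → match
vi → no match

i, v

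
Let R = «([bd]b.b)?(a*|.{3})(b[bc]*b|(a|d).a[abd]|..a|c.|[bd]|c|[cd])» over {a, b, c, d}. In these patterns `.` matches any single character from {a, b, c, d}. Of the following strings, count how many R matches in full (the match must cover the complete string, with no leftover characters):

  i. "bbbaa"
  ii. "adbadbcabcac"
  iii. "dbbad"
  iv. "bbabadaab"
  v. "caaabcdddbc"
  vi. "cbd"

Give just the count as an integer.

1

i → no match
ii → no match
iii → no match
iv → match
v → no match
vi → no match
Total matched: 1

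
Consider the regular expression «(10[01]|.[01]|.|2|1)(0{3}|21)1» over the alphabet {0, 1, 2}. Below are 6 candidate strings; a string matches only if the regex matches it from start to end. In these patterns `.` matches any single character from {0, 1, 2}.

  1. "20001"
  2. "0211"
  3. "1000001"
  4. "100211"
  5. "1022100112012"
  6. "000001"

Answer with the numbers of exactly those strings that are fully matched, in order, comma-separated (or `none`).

1 → match
2 → match
3 → match
4 → match
5 → no match — must end with "1"
6 → match

1, 2, 3, 4, 6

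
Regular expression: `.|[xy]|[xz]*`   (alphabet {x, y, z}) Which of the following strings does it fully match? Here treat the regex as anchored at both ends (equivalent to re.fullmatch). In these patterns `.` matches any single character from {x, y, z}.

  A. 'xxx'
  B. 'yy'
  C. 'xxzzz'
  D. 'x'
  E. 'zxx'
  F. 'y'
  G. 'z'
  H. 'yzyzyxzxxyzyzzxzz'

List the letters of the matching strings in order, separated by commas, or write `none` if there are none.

A, C, D, E, F, G

A → match
B → no match
C → match
D → match
E → match
F → match
G → match
H → no match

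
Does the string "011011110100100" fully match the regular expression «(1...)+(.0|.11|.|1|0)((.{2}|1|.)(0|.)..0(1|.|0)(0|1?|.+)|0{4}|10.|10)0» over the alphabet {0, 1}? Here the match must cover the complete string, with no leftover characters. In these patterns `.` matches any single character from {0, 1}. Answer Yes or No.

Every match must start with "1", but "011011110100100" does not.

No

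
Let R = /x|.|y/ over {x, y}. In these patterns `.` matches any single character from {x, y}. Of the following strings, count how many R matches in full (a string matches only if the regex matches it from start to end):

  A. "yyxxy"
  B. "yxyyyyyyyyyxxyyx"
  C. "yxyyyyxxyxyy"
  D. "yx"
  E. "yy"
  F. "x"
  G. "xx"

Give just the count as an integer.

1

A. "yyxxy" → no match
B → no match
C. "yxyyyyxxyxyy" → no match
D. "yx" → no match
E. "yy" → no match
F. "x" → match
G. "xx" → no match
Total matched: 1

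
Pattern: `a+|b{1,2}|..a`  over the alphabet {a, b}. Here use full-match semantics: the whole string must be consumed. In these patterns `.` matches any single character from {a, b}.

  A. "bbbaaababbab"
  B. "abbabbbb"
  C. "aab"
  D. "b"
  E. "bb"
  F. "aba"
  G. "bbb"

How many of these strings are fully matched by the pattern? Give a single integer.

3

A → no match
B → no match
C → no match
D → match
E → match
F → match
G → no match
Total matched: 3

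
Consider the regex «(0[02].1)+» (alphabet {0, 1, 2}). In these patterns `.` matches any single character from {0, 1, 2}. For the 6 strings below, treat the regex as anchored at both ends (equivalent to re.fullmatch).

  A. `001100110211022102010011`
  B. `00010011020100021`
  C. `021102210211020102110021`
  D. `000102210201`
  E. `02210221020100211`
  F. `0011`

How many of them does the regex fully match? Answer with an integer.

4

A → match
B → no match
C → match
D → match
E → no match
F → match
Total matched: 4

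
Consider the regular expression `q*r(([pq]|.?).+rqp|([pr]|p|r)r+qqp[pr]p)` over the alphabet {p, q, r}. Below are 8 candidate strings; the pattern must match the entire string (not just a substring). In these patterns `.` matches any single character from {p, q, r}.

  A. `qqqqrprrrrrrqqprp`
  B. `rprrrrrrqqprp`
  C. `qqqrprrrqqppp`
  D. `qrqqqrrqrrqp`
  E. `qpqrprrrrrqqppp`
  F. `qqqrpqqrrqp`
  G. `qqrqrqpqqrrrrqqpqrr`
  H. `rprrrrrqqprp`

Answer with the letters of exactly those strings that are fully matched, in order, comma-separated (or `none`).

A, B, C, D, F, H

A → match
B → match
C → match
D → match
E → no match
F → match
G → no match
H → match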